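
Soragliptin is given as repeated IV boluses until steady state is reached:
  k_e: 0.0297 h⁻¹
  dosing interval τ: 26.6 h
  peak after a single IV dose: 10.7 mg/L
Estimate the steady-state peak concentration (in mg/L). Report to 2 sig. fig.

e^(−kτ) = e^(−0.02970 × 26.6) = 0.4538
Accumulation ratio R = 1 / (1 − e^(−kτ)) = 1 / (1 − 0.4538) = 1.831
Steady-state peak = C₀ × R = 10.7 × 1.831 = 19.59 mg/L

20 mg/L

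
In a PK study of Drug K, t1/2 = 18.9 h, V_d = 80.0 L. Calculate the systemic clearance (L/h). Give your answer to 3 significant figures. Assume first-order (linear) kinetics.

k = ln2 / t½ = 0.693147 / 18.9 = 0.03667 h⁻¹
CL = k × Vd = 0.03667 × 80.0 = 2.934 L/h

2.93 L/h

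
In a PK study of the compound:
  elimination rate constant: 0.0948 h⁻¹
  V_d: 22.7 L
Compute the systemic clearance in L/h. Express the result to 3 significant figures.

2.15 L/h

CL = k × Vd = 0.0948 × 22.7 = 2.152 L/h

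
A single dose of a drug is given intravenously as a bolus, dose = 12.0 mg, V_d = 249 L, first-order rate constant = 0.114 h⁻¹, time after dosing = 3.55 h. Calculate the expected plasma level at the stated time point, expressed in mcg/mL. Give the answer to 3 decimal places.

C₀ = Dose / Vd = 12.00 / 249 = 0.04819 mg/L
C = C₀ · e^(−k·t) = 0.04819 × e^(−0.1140 × 3.55)
  = 0.04819 × 0.6672 = 0.03215 mg/L
(0.03215 mg/L = 0.03215 mcg/mL)

0.032 mcg/mL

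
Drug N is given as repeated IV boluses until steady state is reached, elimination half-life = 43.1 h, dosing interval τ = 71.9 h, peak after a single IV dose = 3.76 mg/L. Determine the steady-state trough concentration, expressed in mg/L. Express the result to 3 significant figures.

1.73 mg/L

k = ln2 / t½ = 0.693147 / 43.1 = 0.01608 h⁻¹
e^(−kτ) = e^(−0.01608 × 71.9) = 0.3147
Accumulation ratio R = 1 / (1 − e^(−kτ)) = 1 / (1 − 0.3147) = 1.459
Steady-state trough = C₀ × R × e^(−kτ) = 3.76 × 1.459 × 0.3147 = 1.726 mg/L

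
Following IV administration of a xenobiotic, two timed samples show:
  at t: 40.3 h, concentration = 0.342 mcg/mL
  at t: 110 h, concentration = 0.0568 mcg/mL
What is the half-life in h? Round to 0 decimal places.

27 h

k = ln(C₁/C₂) / (t₂ − t₁) = ln(0.342/0.0568) / (110 − 40.3)
  = 1.795 / 69.70 = 0.02575 h⁻¹
t½ = ln2 / k = 0.693147 / 0.02575 = 26.92 h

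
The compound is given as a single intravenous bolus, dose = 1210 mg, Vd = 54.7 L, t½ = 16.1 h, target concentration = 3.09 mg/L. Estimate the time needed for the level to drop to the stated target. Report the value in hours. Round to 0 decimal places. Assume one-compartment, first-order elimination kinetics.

46 h

C₀ = Dose / Vd = 1210 / 54.7 = 22.12 mg/L
k = ln2 / t½ = 0.693147 / 16.1 = 0.04305 h⁻¹
t = ln(C₀ / C) / k = ln(22.12 / 3.09) / 0.04305
  = ln(7.159) / 0.04305 = 1.968 / 0.04305 = 45.71 h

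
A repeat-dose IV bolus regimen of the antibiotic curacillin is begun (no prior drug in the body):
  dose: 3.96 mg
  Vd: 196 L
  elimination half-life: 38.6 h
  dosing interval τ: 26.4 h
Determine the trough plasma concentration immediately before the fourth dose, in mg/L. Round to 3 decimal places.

C₀ per dose = Dose / Vd = 3.96 / 196 = 0.02020 mg/L
k = ln2 / t½ = 0.693147 / 38.6 = 0.01796 h⁻¹
Fraction remaining after one interval: r = e^(−kτ) = e^(−0.01796 × 26.4) = 0.6224
Before dose 4, 3 doses have been given (aged 1τ, 2τ, 3τ).
C_trough = C₀ × (r + r² + … + r^3) = C₀ × r(1−r^3)/(1−r)
        = 0.02020 × 0.6224 × (1 − 0.2411) / (1 − 0.6224) = 0.02527 mg/L

0.025 mg/L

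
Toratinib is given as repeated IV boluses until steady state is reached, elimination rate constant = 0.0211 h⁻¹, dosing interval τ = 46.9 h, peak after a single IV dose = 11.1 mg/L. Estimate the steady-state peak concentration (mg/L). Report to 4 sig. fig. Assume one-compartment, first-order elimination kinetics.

17.67 mg/L

e^(−kτ) = e^(−0.02110 × 46.9) = 0.3717
Accumulation ratio R = 1 / (1 − e^(−kτ)) = 1 / (1 − 0.3717) = 1.592
Steady-state peak = C₀ × R = 11.1 × 1.592 = 17.67 mg/L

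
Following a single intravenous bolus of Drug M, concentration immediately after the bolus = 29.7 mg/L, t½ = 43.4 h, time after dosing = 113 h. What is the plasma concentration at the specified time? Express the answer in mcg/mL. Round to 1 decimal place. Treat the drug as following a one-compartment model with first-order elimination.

k = ln2 / t½ = 0.693147 / 43.4 = 0.01597 h⁻¹
C = C₀ · e^(−k·t) = 29.70 × e^(−0.01597 × 113)
  = 29.70 × 0.1645 = 4.886 mg/L
(4.886 mg/L = 4.886 mcg/mL)

4.9 mcg/mL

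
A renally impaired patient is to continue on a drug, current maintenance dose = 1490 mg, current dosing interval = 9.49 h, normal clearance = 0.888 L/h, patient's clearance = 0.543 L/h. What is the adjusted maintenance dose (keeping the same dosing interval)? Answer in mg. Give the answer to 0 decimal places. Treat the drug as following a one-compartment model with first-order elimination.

911 mg

To keep the same average steady-state level, dosing rate must scale with clearance.
CL ratio = 0.543 / 0.888 = 0.6115
New dose (same interval) = 1490 × 0.6115 = 911.1 mg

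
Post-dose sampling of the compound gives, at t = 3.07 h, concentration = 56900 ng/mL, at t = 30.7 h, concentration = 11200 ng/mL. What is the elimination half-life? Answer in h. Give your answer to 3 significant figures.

k = ln(C₁/C₂) / (t₂ − t₁) = ln(56900/11200) / (30.7 − 3.07)
  = 1.625 / 27.63 = 0.05881 h⁻¹
t½ = ln2 / k = 0.693147 / 0.05881 = 11.79 h

11.8 h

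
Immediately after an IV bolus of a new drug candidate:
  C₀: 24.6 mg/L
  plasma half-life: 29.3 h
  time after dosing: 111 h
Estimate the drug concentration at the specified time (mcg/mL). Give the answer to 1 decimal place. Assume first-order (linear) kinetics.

k = ln2 / t½ = 0.693147 / 29.3 = 0.02366 h⁻¹
C = C₀ · e^(−k·t) = 24.60 × e^(−0.02366 × 111)
  = 24.60 × 0.07235 = 1.780 mg/L
(1.780 mg/L = 1.780 mcg/mL)

1.8 mcg/mL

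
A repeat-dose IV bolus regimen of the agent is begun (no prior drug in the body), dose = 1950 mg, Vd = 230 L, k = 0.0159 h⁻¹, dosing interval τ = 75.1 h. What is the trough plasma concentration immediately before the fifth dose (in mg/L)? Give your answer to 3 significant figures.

3.65 mg/L

C₀ per dose = Dose / Vd = 1950 / 230 = 8.478 mg/L
Fraction remaining after one interval: r = e^(−kτ) = e^(−0.01590 × 75.1) = 0.3030
Before dose 5, 4 doses have been given (aged 1τ, 2τ, 3τ, 4τ).
C_trough = C₀ × (r + r² + … + r^4) = C₀ × r(1−r^4)/(1−r)
        = 8.478 × 0.3030 × (1 − 0.008429) / (1 − 0.3030) = 3.654 mg/L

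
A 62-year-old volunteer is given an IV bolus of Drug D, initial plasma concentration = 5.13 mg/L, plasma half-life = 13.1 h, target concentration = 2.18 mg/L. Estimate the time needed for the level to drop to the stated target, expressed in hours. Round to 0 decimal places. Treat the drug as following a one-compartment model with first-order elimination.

16 h

k = ln2 / t½ = 0.693147 / 13.1 = 0.05291 h⁻¹
t = ln(C₀ / C) / k = ln(5.130 / 2.18) / 0.05291
  = ln(2.353) / 0.05291 = 0.8557 / 0.05291 = 16.17 h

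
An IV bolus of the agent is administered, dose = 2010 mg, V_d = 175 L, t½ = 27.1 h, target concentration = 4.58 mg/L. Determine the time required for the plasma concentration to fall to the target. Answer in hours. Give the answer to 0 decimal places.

36 h

C₀ = Dose / Vd = 2010 / 175 = 11.49 mg/L
k = ln2 / t½ = 0.693147 / 27.1 = 0.02558 h⁻¹
t = ln(C₀ / C) / k = ln(11.49 / 4.58) / 0.02558
  = ln(2.509) / 0.02558 = 0.9199 / 0.02558 = 35.96 h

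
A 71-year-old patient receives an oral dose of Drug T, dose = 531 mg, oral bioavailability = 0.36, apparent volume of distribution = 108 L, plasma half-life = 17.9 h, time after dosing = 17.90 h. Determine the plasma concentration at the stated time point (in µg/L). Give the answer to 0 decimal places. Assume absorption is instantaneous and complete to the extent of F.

Amount reaching circulation = F × Dose = 0.36 × 531.0 = 191.2 mg
C₀ = F·Dose / Vd = 191.2 / 108 = 1.770 mg/L
k = ln2 / t½ = 0.693147 / 17.9 = 0.03872 h⁻¹
t / t½ = 17.90 / 17.9 = 1 half-lives
C = C₀ × (1/2)^1 = 1.770 × 0.5000 = 0.8850 mg/L
Convert: 0.8850 mg/L × 1000 = 885.0 µg/L

885 µg/L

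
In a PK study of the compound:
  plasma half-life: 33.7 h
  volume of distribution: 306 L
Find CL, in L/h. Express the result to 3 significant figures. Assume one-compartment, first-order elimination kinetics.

k = ln2 / t½ = 0.693147 / 33.7 = 0.02057 h⁻¹
CL = k × Vd = 0.02057 × 306 = 6.294 L/h

6.29 L/h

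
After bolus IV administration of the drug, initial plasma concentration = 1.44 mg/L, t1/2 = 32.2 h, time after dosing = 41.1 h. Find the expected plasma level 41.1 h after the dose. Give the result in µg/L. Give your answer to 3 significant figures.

594 µg/L

k = ln2 / t½ = 0.693147 / 32.2 = 0.02153 h⁻¹
C = C₀ · e^(−k·t) = 1.440 × e^(−0.02153 × 41.1)
  = 1.440 × 0.4128 = 0.5944 mg/L
Convert: 0.5944 mg/L × 1000 = 594.4 µg/L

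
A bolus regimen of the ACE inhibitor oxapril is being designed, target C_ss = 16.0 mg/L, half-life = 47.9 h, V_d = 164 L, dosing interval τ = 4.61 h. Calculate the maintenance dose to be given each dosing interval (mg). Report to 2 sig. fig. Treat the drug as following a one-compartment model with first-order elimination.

k = ln2 / t½ = 0.693147 / 47.9 = 0.01447 h⁻¹
CL = k × Vd = 0.01447 × 164 = 2.373 L/h
At steady state, Dose/τ = Css × CL.
Dose = Css × CL × τ = 16.0 × 2.373 × 4.61 = 175.0 mg

180 mg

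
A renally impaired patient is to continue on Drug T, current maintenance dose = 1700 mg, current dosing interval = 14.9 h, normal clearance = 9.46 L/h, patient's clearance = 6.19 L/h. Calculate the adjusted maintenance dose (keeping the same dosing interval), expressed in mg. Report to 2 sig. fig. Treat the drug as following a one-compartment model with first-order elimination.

To keep the same average steady-state level, dosing rate must scale with clearance.
CL ratio = 6.19 / 9.46 = 0.6543
New dose (same interval) = 1700 × 0.6543 = 1112 mg

1100 mg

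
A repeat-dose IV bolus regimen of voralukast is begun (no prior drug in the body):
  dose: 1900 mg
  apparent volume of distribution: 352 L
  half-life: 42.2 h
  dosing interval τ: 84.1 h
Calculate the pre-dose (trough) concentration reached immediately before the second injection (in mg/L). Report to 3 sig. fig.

C₀ per dose = Dose / Vd = 1900 / 352 = 5.398 mg/L
k = ln2 / t½ = 0.693147 / 42.2 = 0.01643 h⁻¹
Fraction remaining after one interval: r = e^(−kτ) = e^(−0.01643 × 84.1) = 0.2511
Before dose 2, 1 dose has been given (aged 1τ).
C_trough = C₀ × r = 5.398 × 0.2511 = 1.355 mg/L

1.36 mg/L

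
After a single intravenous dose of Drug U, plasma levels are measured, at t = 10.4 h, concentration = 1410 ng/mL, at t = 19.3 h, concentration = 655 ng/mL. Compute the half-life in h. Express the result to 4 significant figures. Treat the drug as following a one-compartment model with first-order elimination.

8.046 h

k = ln(C₁/C₂) / (t₂ − t₁) = ln(1410/655) / (19.3 − 10.4)
  = 0.7667 / 8.900 = 0.08615 h⁻¹
t½ = ln2 / k = 0.693147 / 0.08615 = 8.046 h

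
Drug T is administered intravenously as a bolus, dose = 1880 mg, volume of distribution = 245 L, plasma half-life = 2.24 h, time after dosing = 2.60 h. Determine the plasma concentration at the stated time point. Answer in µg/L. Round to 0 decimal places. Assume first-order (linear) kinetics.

C₀ = Dose / Vd = 1880 / 245 = 7.673 mg/L
k = ln2 / t½ = 0.693147 / 2.24 = 0.3094 h⁻¹
C = C₀ · e^(−k·t) = 7.673 × e^(−0.3094 × 2.60)
  = 7.673 × 0.4473 = 3.432 mg/L
Convert: 3.432 mg/L × 1000 = 3432 µg/L

3432 µg/L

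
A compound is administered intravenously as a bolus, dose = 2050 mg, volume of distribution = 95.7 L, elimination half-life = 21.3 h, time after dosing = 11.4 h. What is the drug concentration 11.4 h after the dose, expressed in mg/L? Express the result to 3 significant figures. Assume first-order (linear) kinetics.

14.8 mg/L

C₀ = Dose / Vd = 2050 / 95.7 = 21.42 mg/L
k = ln2 / t½ = 0.693147 / 21.3 = 0.03254 h⁻¹
C = C₀ · e^(−k·t) = 21.42 × e^(−0.03254 × 11.4)
  = 21.42 × 0.6901 = 14.78 mg/L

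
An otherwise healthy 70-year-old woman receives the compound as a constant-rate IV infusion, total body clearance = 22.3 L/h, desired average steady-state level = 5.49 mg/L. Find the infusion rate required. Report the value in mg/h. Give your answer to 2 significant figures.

At steady state, infusion rate R₀ = Css × CL = 5.49 × 22.30 = 122.4 mg/h

120 mg/h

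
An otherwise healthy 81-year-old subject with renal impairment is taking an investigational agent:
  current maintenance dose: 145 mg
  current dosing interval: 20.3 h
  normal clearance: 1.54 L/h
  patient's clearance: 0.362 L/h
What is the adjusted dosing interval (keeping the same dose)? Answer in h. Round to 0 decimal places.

To keep the same average steady-state level, dosing rate must scale with clearance.
CL ratio = 0.362 / 1.54 = 0.2351
New interval (same dose) = 20.3 / 0.2351 = 86.35 h

86 h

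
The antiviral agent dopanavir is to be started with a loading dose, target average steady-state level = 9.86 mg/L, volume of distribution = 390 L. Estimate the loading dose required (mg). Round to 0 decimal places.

LD = Css × Vd = 9.86 × 390 = 3845 mg

3845 mg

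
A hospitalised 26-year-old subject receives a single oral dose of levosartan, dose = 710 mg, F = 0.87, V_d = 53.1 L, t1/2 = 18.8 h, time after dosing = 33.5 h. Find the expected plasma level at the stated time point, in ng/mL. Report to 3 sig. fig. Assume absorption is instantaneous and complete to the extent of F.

3380 ng/mL

Amount reaching circulation = F × Dose = 0.87 × 710.0 = 617.7 mg
C₀ = F·Dose / Vd = 617.7 / 53.1 = 11.63 mg/L
k = ln2 / t½ = 0.693147 / 18.8 = 0.03687 h⁻¹
C = C₀ · e^(−k·t) = 11.63 × e^(−0.03687 × 33.5)
  = 11.63 × 0.2908 = 3.382 mg/L
Convert: 3.382 mg/L × 1000 = 3382 ng/mL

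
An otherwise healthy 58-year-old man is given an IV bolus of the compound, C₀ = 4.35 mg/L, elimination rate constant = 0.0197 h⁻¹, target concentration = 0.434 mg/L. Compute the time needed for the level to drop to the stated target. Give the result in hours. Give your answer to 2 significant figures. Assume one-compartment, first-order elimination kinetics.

t = ln(C₀ / C) / k = ln(4.350 / 0.434) / 0.01970
  = ln(10.02) / 0.01970 = 2.305 / 0.01970 = 117.0 h

120 h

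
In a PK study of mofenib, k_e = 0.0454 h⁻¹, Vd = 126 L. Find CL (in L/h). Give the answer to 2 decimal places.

CL = k × Vd = 0.0454 × 126 = 5.720 L/h

5.72 L/h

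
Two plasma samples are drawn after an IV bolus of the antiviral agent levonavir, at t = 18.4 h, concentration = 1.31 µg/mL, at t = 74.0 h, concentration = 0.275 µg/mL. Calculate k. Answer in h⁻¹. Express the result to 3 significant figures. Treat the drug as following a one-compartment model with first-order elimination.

k = ln(C₁/C₂) / (t₂ − t₁) = ln(1.31/0.275) / (74.0 − 18.4)
  = 1.561 / 55.60 = 0.02808 h⁻¹

0.0281 h⁻¹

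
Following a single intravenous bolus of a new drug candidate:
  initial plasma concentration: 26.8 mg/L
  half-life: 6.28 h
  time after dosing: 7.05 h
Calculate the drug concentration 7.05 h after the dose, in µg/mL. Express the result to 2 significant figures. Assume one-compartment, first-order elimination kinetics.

k = ln2 / t½ = 0.693147 / 6.28 = 0.1104 h⁻¹
C = C₀ · e^(−k·t) = 26.80 × e^(−0.1104 × 7.05)
  = 26.80 × 0.4592 = 12.31 mg/L
(12.31 mg/L = 12.31 µg/mL)

12 µg/mL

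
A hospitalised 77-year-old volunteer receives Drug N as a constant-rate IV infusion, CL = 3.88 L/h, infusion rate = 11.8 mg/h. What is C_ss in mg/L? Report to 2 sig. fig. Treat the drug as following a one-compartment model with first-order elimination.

At steady state Css = R₀ / CL = 11.8 / 3.880 = 3.041 mg/L

3.0 mg/L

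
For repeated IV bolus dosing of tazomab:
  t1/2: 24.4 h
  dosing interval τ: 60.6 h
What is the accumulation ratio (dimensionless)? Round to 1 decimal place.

k = ln2 / t½ = 0.693147 / 24.4 = 0.02841 h⁻¹
e^(−kτ) = e^(−0.02841 × 60.6) = 0.1788
Accumulation ratio R = 1 / (1 − e^(−kτ)) = 1 / (1 − 0.1788) = 1.218

1.2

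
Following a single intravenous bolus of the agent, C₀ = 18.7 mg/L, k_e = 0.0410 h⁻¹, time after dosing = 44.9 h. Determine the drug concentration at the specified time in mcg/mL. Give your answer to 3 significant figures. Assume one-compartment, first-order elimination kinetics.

2.97 mcg/mL

C = C₀ · e^(−k·t) = 18.70 × e^(−0.04100 × 44.9)
  = 18.70 × 0.1587 = 2.968 mg/L
(2.968 mg/L = 2.968 mcg/mL)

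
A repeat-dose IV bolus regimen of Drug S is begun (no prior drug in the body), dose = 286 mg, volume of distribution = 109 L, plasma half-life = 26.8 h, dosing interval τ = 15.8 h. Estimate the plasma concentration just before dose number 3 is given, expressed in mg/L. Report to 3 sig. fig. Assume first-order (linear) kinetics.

C₀ per dose = Dose / Vd = 286 / 109 = 2.624 mg/L
k = ln2 / t½ = 0.693147 / 26.8 = 0.02586 h⁻¹
Fraction remaining after one interval: r = e^(−kτ) = e^(−0.02586 × 15.8) = 0.6646
Before dose 3, 2 doses have been given (aged 1τ, 2τ).
C_trough = C₀ × (r + r²) = 2.624 × (0.6646 + 0.4417) = 2.903 mg/L

2.90 mg/L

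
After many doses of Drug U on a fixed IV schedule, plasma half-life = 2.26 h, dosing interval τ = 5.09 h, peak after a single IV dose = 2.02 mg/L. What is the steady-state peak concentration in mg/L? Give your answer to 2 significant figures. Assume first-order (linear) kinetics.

k = ln2 / t½ = 0.693147 / 2.26 = 0.3067 h⁻¹
e^(−kτ) = e^(−0.3067 × 5.09) = 0.2099
Accumulation ratio R = 1 / (1 − e^(−kτ)) = 1 / (1 − 0.2099) = 1.266
Steady-state peak = C₀ × R = 2.02 × 1.266 = 2.557 mg/L

2.6 mg/L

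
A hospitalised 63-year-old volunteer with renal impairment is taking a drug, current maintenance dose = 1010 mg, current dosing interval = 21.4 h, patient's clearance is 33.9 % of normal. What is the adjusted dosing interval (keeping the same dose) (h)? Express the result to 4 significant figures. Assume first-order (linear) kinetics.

63.13 h

To keep the same average steady-state level, dosing rate must scale with clearance.
CL ratio = 33.9 / 100 = 0.3390
New interval (same dose) = 21.4 / 0.3390 = 63.13 h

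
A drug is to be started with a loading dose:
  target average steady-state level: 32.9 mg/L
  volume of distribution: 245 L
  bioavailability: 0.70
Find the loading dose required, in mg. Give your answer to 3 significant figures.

11500 mg

LD = Css × Vd / F = 32.9 × 245 / 0.70 = 11520 mg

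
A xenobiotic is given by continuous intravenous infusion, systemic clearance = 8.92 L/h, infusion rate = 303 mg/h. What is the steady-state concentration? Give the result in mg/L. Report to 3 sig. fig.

At steady state Css = R₀ / CL = 303 / 8.920 = 33.97 mg/L

34.0 mg/L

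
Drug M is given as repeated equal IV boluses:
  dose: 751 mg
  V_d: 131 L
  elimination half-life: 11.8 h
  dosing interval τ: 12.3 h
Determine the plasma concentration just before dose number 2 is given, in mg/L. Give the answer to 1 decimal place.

2.8 mg/L

C₀ per dose = Dose / Vd = 751 / 131 = 5.733 mg/L
k = ln2 / t½ = 0.693147 / 11.8 = 0.05874 h⁻¹
Fraction remaining after one interval: r = e^(−kτ) = e^(−0.05874 × 12.3) = 0.4855
Before dose 2, 1 dose has been given (aged 1τ).
C_trough = C₀ × r = 5.733 × 0.4855 = 2.783 mg/L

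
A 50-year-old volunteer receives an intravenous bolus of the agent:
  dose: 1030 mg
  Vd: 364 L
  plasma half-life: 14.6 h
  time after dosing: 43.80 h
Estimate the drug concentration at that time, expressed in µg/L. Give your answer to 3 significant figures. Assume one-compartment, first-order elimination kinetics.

C₀ = Dose / Vd = 1030 / 364 = 2.830 mg/L
k = ln2 / t½ = 0.693147 / 14.6 = 0.04748 h⁻¹
t / t½ = 43.80 / 14.6 = 3 half-lives
C = C₀ × (1/2)^3 = 2.830 × 0.1250 = 0.3538 mg/L
Convert: 0.3538 mg/L × 1000 = 353.8 µg/L

354 µg/L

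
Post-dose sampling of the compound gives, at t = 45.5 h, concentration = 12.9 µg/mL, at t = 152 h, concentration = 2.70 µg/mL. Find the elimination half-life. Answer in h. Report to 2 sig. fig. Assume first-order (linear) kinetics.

47 h

k = ln(C₁/C₂) / (t₂ − t₁) = ln(12.9/2.70) / (152 − 45.5)
  = 1.564 / 106.5 = 0.01469 h⁻¹
t½ = ln2 / k = 0.693147 / 0.01469 = 47.18 h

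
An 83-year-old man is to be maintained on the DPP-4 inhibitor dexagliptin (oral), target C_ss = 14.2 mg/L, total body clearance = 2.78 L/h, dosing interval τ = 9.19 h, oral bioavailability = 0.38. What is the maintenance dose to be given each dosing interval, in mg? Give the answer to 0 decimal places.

At steady state, F × (Dose/τ) = Css × CL.
Dose = Css × CL × τ / F = 14.2 × 2.780 × 9.19 / 0.38 = 954.7 mg

955 mg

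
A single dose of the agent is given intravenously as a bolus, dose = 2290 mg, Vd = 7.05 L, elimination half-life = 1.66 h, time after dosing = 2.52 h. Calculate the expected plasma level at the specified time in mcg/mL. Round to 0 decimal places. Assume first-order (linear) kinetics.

C₀ = Dose / Vd = 2290 / 7.05 = 324.8 mg/L
k = ln2 / t½ = 0.693147 / 1.66 = 0.4176 h⁻¹
C = C₀ · e^(−k·t) = 324.8 × e^(−0.4176 × 2.52)
  = 324.8 × 0.3491 = 113.4 mg/L
(113.4 mg/L = 113.4 mcg/mL)

113 mcg/mL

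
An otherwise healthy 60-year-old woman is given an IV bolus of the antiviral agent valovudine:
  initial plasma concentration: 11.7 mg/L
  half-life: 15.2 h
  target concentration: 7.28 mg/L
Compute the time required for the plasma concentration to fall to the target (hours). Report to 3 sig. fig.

k = ln2 / t½ = 0.693147 / 15.2 = 0.04560 h⁻¹
t = ln(C₀ / C) / k = ln(11.70 / 7.28) / 0.04560
  = ln(1.607) / 0.04560 = 0.4744 / 0.04560 = 10.40 h

10.4 h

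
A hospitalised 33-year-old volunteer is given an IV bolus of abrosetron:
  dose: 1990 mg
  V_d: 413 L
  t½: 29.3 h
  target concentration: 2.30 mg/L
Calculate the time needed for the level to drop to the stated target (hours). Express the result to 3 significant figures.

31.3 h

C₀ = Dose / Vd = 1990 / 413 = 4.818 mg/L
k = ln2 / t½ = 0.693147 / 29.3 = 0.02366 h⁻¹
t = ln(C₀ / C) / k = ln(4.818 / 2.30) / 0.02366
  = ln(2.095) / 0.02366 = 0.7396 / 0.02366 = 31.26 h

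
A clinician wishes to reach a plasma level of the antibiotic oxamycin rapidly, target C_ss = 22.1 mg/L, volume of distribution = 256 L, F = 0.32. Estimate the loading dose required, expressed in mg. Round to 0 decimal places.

LD = Css × Vd / F = 22.1 × 256 / 0.32 = 17680 mg

17680 mg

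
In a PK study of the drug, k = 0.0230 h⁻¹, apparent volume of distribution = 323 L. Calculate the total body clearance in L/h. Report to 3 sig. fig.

7.43 L/h

CL = k × Vd = 0.0230 × 323 = 7.429 L/h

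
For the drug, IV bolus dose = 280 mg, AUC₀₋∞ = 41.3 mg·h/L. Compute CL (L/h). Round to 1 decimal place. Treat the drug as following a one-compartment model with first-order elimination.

6.8 L/h

CL = Dose / AUC = 280 / 41.3 = 6.780 L/h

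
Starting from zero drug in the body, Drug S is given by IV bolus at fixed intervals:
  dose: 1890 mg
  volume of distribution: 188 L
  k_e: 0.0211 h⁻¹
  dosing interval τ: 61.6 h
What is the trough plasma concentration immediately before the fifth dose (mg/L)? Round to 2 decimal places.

C₀ per dose = Dose / Vd = 1890 / 188 = 10.05 mg/L
Fraction remaining after one interval: r = e^(−kτ) = e^(−0.02110 × 61.6) = 0.2726
Before dose 5, 4 doses have been given (aged 1τ, 2τ, 3τ, 4τ).
C_trough = C₀ × (r + r² + … + r^4) = C₀ × r(1−r^4)/(1−r)
        = 10.05 × 0.2726 × (1 − 0.005522) / (1 − 0.2726) = 3.746 mg/L

3.75 mg/L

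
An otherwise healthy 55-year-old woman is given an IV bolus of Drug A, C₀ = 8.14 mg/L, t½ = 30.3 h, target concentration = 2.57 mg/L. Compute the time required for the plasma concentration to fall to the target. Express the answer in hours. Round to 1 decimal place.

50.4 h

k = ln2 / t½ = 0.693147 / 30.3 = 0.02288 h⁻¹
t = ln(C₀ / C) / k = ln(8.140 / 2.57) / 0.02288
  = ln(3.167) / 0.02288 = 1.153 / 0.02288 = 50.39 h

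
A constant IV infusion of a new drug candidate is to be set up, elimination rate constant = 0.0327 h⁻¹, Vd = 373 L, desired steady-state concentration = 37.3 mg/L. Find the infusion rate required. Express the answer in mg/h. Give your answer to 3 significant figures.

455 mg/h

CL = k × Vd = 0.03270 × 373 = 12.20 L/h
At steady state, infusion rate R₀ = Css × CL = 37.3 × 12.20 = 455.1 mg/h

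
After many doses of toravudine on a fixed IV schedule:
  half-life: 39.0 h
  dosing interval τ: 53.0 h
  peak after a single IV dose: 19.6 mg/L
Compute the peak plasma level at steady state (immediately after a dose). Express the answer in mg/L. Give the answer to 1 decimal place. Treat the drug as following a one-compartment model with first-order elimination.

32.1 mg/L

k = ln2 / t½ = 0.693147 / 39.0 = 0.01777 h⁻¹
e^(−kτ) = e^(−0.01777 × 53.0) = 0.3899
Accumulation ratio R = 1 / (1 − e^(−kτ)) = 1 / (1 − 0.3899) = 1.639
Steady-state peak = C₀ × R = 19.6 × 1.639 = 32.12 mg/L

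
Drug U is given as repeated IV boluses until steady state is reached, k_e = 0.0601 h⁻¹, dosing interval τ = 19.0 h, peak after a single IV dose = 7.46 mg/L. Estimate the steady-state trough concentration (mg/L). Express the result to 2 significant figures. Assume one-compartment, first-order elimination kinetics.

e^(−kτ) = e^(−0.06010 × 19.0) = 0.3192
Accumulation ratio R = 1 / (1 − e^(−kτ)) = 1 / (1 − 0.3192) = 1.469
Steady-state trough = C₀ × R × e^(−kτ) = 7.46 × 1.469 × 0.3192 = 3.498 mg/L

3.5 mg/L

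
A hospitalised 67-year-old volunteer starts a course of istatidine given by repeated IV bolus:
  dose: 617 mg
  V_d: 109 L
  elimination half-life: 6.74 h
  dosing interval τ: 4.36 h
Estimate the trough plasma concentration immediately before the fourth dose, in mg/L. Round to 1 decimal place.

C₀ per dose = Dose / Vd = 617 / 109 = 5.661 mg/L
k = ln2 / t½ = 0.693147 / 6.74 = 0.1028 h⁻¹
Fraction remaining after one interval: r = e^(−kτ) = e^(−0.1028 × 4.36) = 0.6388
Before dose 4, 3 doses have been given (aged 1τ, 2τ, 3τ).
C_trough = C₀ × (r + r² + … + r^3) = C₀ × r(1−r^3)/(1−r)
        = 5.661 × 0.6388 × (1 − 0.2607) / (1 − 0.6388) = 7.402 mg/L

7.4 mg/L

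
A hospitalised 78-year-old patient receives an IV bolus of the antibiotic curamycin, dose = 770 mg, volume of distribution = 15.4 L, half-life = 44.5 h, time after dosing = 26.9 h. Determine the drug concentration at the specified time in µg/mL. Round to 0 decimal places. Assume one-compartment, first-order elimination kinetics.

C₀ = Dose / Vd = 770.0 / 15.4 = 50.00 mg/L
k = ln2 / t½ = 0.693147 / 44.5 = 0.01558 h⁻¹
C = C₀ · e^(−k·t) = 50.00 × e^(−0.01558 × 26.9)
  = 50.00 × 0.6576 = 32.88 mg/L
(32.88 mg/L = 32.88 µg/mL)

33 µg/mL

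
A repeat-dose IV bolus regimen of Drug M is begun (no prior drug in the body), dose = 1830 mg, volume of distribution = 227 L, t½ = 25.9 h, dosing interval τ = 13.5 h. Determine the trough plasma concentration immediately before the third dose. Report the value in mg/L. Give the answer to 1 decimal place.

C₀ per dose = Dose / Vd = 1830 / 227 = 8.062 mg/L
k = ln2 / t½ = 0.693147 / 25.9 = 0.02676 h⁻¹
Fraction remaining after one interval: r = e^(−kτ) = e^(−0.02676 × 13.5) = 0.6968
Before dose 3, 2 doses have been given (aged 1τ, 2τ).
C_trough = C₀ × (r + r²) = 8.062 × (0.6968 + 0.4855) = 9.532 mg/L

9.5 mg/L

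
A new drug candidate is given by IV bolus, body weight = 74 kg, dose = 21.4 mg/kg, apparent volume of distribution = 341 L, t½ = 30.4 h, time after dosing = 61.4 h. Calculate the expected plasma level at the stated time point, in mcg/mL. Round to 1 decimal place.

1.1 mcg/mL

Total dose = 21.4 × 74 = 1584 mg
C₀ = Dose / Vd = 1584 / 341 = 4.645 mg/L
k = ln2 / t½ = 0.693147 / 30.4 = 0.02280 h⁻¹
C = C₀ · e^(−k·t) = 4.645 × e^(−0.02280 × 61.4)
  = 4.645 × 0.2466 = 1.145 mg/L
(1.145 mg/L = 1.145 mcg/mL)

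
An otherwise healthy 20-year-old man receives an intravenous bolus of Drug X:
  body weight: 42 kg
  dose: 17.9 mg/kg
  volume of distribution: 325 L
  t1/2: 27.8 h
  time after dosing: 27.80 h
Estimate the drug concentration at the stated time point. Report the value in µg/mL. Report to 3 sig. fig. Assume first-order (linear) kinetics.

1.16 µg/mL

Total dose = 17.9 × 42 = 751.8 mg
C₀ = Dose / Vd = 751.8 / 325 = 2.313 mg/L
k = ln2 / t½ = 0.693147 / 27.8 = 0.02493 h⁻¹
t / t½ = 27.80 / 27.8 = 1 half-lives
C = C₀ × (1/2)^1 = 2.313 × 0.5000 = 1.157 mg/L
(1.157 mg/L = 1.157 µg/mL)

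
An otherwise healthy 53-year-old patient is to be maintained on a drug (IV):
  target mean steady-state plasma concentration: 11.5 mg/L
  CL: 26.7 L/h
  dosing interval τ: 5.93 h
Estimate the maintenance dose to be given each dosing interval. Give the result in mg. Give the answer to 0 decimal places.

At steady state, Dose/τ = Css × CL.
Dose = Css × CL × τ = 11.5 × 26.70 × 5.93 = 1821 mg

1821 mg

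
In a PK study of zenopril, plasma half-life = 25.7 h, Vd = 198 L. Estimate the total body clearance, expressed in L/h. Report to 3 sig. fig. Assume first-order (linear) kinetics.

5.34 L/h

k = ln2 / t½ = 0.693147 / 25.7 = 0.02697 h⁻¹
CL = k × Vd = 0.02697 × 198 = 5.340 L/h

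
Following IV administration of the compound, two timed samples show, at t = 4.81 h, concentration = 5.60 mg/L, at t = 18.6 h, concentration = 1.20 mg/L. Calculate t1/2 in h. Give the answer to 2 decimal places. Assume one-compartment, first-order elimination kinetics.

6.21 h

k = ln(C₁/C₂) / (t₂ − t₁) = ln(5.60/1.20) / (18.6 − 4.81)
  = 1.540 / 13.79 = 0.1117 h⁻¹
t½ = ln2 / k = 0.693147 / 0.1117 = 6.205 h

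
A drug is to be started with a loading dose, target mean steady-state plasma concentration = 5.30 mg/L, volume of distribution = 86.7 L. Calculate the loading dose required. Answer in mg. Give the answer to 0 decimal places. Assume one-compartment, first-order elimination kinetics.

LD = Css × Vd = 5.30 × 86.7 = 459.5 mg

460 mg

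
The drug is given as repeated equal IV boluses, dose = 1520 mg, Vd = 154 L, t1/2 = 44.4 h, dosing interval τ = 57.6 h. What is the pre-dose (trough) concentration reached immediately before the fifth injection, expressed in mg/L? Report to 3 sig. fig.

6.59 mg/L

C₀ per dose = Dose / Vd = 1520 / 154 = 9.870 mg/L
k = ln2 / t½ = 0.693147 / 44.4 = 0.01561 h⁻¹
Fraction remaining after one interval: r = e^(−kτ) = e^(−0.01561 × 57.6) = 0.4069
Before dose 5, 4 doses have been given (aged 1τ, 2τ, 3τ, 4τ).
C_trough = C₀ × (r + r² + … + r^4) = C₀ × r(1−r^4)/(1−r)
        = 9.870 × 0.4069 × (1 − 0.02741) / (1 − 0.4069) = 6.586 mg/L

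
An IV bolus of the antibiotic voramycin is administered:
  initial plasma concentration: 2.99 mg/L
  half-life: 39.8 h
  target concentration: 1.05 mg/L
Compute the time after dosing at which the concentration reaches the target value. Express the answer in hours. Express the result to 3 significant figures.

60.1 h

k = ln2 / t½ = 0.693147 / 39.8 = 0.01742 h⁻¹
t = ln(C₀ / C) / k = ln(2.990 / 1.05) / 0.01742
  = ln(2.848) / 0.01742 = 1.047 / 0.01742 = 60.10 h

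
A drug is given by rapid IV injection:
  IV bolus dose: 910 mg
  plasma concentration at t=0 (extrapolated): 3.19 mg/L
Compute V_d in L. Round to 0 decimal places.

Vd = Dose / C₀ = 910.0 / 3.19 = 285.3 L

285 L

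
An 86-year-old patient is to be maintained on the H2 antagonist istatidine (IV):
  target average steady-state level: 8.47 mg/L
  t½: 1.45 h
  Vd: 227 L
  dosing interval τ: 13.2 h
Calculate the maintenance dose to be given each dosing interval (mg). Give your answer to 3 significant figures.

k = ln2 / t½ = 0.693147 / 1.45 = 0.4780 h⁻¹
CL = k × Vd = 0.4780 × 227 = 108.5 L/h
At steady state, Dose/τ = Css × CL.
Dose = Css × CL × τ = 8.47 × 108.5 × 13.2 = 12130 mg

12100 mg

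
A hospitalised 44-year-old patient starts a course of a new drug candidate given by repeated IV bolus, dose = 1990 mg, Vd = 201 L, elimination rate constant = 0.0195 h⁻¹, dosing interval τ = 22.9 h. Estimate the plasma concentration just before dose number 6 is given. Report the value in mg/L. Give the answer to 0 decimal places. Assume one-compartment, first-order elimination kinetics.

16 mg/L

C₀ per dose = Dose / Vd = 1990 / 201 = 9.900 mg/L
Fraction remaining after one interval: r = e^(−kτ) = e^(−0.01950 × 22.9) = 0.6398
Before dose 6, 5 doses have been given (aged 1τ, 2τ, 3τ, 4τ, 5τ).
C_trough = C₀ × (r + r² + … + r^5) = C₀ × r(1−r^5)/(1−r)
        = 9.900 × 0.6398 × (1 − 0.1072) / (1 − 0.6398) = 15.70 mg/L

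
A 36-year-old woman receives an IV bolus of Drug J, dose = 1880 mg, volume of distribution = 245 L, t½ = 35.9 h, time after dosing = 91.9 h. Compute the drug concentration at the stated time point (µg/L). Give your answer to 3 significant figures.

C₀ = Dose / Vd = 1880 / 245 = 7.673 mg/L
k = ln2 / t½ = 0.693147 / 35.9 = 0.01931 h⁻¹
C = C₀ · e^(−k·t) = 7.673 × e^(−0.01931 × 91.9)
  = 7.673 × 0.1696 = 1.301 mg/L
Convert: 1.301 mg/L × 1000 = 1301 µg/L

1300 µg/L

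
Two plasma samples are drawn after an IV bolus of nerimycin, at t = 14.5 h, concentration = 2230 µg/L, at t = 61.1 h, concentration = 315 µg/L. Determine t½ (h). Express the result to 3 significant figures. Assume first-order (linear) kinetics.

k = ln(C₁/C₂) / (t₂ − t₁) = ln(2230/315) / (61.1 − 14.5)
  = 1.957 / 46.60 = 0.04200 h⁻¹
t½ = ln2 / k = 0.693147 / 0.04200 = 16.50 h

16.5 h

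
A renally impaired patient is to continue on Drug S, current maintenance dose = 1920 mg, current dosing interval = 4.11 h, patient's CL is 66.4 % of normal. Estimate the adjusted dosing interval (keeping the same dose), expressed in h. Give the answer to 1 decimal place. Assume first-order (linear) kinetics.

6.2 h

To keep the same average steady-state level, dosing rate must scale with clearance.
CL ratio = 66.4 / 100 = 0.6640
New interval (same dose) = 4.11 / 0.6640 = 6.190 h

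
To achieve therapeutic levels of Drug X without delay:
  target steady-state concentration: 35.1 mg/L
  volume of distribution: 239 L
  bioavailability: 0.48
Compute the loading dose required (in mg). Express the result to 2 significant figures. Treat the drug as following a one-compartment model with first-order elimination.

17000 mg

LD = Css × Vd / F = 35.1 × 239 / 0.48 = 17480 mg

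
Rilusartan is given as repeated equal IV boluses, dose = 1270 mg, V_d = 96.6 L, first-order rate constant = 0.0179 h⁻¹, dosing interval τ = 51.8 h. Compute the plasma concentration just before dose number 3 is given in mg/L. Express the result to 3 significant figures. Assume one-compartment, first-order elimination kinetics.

C₀ per dose = Dose / Vd = 1270 / 96.6 = 13.15 mg/L
Fraction remaining after one interval: r = e^(−kτ) = e^(−0.01790 × 51.8) = 0.3957
Before dose 3, 2 doses have been given (aged 1τ, 2τ).
C_trough = C₀ × (r + r²) = 13.15 × (0.3957 + 0.1566) = 7.263 mg/L

7.26 mg/L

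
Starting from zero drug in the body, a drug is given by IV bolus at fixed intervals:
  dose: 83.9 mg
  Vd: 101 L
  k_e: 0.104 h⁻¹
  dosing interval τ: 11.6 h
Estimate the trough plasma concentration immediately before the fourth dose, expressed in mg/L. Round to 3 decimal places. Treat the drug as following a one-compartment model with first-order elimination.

C₀ per dose = Dose / Vd = 83.9 / 101 = 0.8307 mg/L
Fraction remaining after one interval: r = e^(−kτ) = e^(−0.1040 × 11.6) = 0.2993
Before dose 4, 3 doses have been given (aged 1τ, 2τ, 3τ).
C_trough = C₀ × (r + r² + … + r^3) = C₀ × r(1−r^3)/(1−r)
        = 0.8307 × 0.2993 × (1 − 0.02681) / (1 − 0.2993) = 0.3453 mg/L

0.345 mg/L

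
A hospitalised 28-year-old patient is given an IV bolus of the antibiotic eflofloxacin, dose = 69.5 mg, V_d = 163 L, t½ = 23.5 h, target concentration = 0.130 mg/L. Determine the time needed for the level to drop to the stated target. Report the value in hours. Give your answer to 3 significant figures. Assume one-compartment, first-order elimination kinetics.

40.3 h

C₀ = Dose / Vd = 69.50 / 163 = 0.4264 mg/L
k = ln2 / t½ = 0.693147 / 23.5 = 0.02950 h⁻¹
t = ln(C₀ / C) / k = ln(0.4264 / 0.130) / 0.02950
  = ln(3.280) / 0.02950 = 1.188 / 0.02950 = 40.27 h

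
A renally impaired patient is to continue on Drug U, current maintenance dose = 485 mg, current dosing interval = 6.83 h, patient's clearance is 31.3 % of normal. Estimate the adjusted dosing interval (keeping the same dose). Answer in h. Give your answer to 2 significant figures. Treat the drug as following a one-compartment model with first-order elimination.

To keep the same average steady-state level, dosing rate must scale with clearance.
CL ratio = 31.3 / 100 = 0.3130
New interval (same dose) = 6.83 / 0.3130 = 21.82 h

22 h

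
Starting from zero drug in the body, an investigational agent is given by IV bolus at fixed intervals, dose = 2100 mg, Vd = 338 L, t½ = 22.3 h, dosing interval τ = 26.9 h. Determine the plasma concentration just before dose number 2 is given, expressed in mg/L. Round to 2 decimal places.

C₀ per dose = Dose / Vd = 2100 / 338 = 6.213 mg/L
k = ln2 / t½ = 0.693147 / 22.3 = 0.03108 h⁻¹
Fraction remaining after one interval: r = e^(−kτ) = e^(−0.03108 × 26.9) = 0.4334
Before dose 2, 1 dose has been given (aged 1τ).
C_trough = C₀ × r = 6.213 × 0.4334 = 2.693 mg/L

2.69 mg/L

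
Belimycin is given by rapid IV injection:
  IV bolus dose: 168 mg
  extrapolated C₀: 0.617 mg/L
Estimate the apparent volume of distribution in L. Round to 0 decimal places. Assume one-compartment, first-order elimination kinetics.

Vd = Dose / C₀ = 168.0 / 0.617 = 272.3 L

272 L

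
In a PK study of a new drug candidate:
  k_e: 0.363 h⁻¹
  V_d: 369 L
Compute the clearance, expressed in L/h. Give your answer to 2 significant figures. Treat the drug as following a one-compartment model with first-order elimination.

CL = k × Vd = 0.363 × 369 = 133.9 L/h

130 L/h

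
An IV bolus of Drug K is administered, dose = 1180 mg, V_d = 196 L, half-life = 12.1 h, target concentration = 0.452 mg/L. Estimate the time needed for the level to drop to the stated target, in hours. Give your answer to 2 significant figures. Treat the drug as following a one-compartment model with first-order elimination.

45 h

C₀ = Dose / Vd = 1180 / 196 = 6.020 mg/L
k = ln2 / t½ = 0.693147 / 12.1 = 0.05728 h⁻¹
t = ln(C₀ / C) / k = ln(6.020 / 0.452) / 0.05728
  = ln(13.32) / 0.05728 = 2.589 / 0.05728 = 45.20 h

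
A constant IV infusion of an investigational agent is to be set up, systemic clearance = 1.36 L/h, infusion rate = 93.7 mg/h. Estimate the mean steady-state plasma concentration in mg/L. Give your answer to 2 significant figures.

69 mg/L

At steady state Css = R₀ / CL = 93.7 / 1.360 = 68.90 mg/L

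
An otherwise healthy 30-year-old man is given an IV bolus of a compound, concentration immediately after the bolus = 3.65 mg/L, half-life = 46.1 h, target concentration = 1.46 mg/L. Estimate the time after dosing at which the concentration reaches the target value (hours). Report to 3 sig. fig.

60.9 h

k = ln2 / t½ = 0.693147 / 46.1 = 0.01504 h⁻¹
t = ln(C₀ / C) / k = ln(3.650 / 1.46) / 0.01504
  = ln(2.500) / 0.01504 = 0.9163 / 0.01504 = 60.92 h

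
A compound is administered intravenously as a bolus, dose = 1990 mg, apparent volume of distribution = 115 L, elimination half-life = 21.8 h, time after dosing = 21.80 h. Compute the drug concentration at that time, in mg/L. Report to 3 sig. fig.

8.65 mg/L

C₀ = Dose / Vd = 1990 / 115 = 17.30 mg/L
k = ln2 / t½ = 0.693147 / 21.8 = 0.03180 h⁻¹
t / t½ = 21.80 / 21.8 = 1 half-lives
C = C₀ × (1/2)^1 = 17.30 × 0.5000 = 8.650 mg/L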